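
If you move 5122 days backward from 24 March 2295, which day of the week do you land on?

Mar 24, 2295 is a Sunday.
5122 mod 7 = 5, so 5122 days before a Sunday is Sunday − 5 = Tuesday.

Tuesday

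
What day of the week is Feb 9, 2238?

Friday

Doomsday rule: the anchor day for the 2200s is Friday. For year 38: 38÷12 = 3 r 2, and 2÷4 = 0, so 3+2+0 = 5.
Friday + 5 ≡ Wednesday — that's 2238's doomsday.
In February the doomsday date is Feb 28 (2238 is not a leap year).
Feb 9 is 19 days before Feb 28; 19 mod 7 = 5, so Wednesday − 5 = Friday.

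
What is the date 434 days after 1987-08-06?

October 13, 1988

+366 (one year; includes Feb 29, 1988) → Aug 6, 1988 (68 left).
Aug has 31 days: +26 → Sep 1, 1988 (42 left).
Sep has 30 days: +30 → Oct 1, 1988 (12 left).
+12 → Oct 13, 1988.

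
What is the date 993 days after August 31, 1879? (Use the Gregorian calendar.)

+366 (one year; includes Feb 29, 1880) → Aug 31, 1880 (627 left).
+365 (one year) → Aug 31, 1881 (262 left).
Aug has 31 days: +1 → Sep 1, 1881 (261 left).
Sep has 30 days: +30 → Oct 1, 1881 (231 left).
Oct has 31 days: +31 → Nov 1, 1881 (200 left).
Nov has 30 days: +30 → Dec 1, 1881 (170 left).
Dec has 31 days: +31 → Jan 1, 1882 (139 left).
Jan has 31 days: +31 → Feb 1, 1882 (108 left).
Feb has 28 days: +28 → Mar 1, 1882 (80 left).
Mar has 31 days: +31 → Apr 1, 1882 (49 left).
Apr has 30 days: +30 → May 1, 1882 (19 left).
+19 → May 20, 1882.

May 20, 1882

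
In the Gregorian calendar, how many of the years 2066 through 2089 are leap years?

Multiples of 4 in [2066,2089]: 6.
Of those, multiples of 100: 0 (not leap unless ÷400).
Multiples of 400: 0.
Leap years = 6 − 0 + 0 = 6.

6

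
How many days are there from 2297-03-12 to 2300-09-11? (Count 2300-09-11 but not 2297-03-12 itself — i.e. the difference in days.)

Mar 12, 2297 → Mar 12, 2298: 365 days.
Mar 12, 2298 → Mar 12, 2299: 365 days.
Mar 12, 2299 → Mar 12, 2300: 365 days.
Mar 12, 2300 → Apr 12, 2300: 31 days (March has 31).
Apr 12, 2300 → May 12, 2300: 30 days (April has 30).
May 12, 2300 → Jun 12, 2300: 31 days (May has 31).
Jun 12, 2300 → Jul 12, 2300: 30 days (June has 30).
Jul 12, 2300 → Aug 12, 2300: 31 days (July has 31).
Aug 12, 2300 → Sep 11, 2300: 30 days.
Total: 1278 days.

1278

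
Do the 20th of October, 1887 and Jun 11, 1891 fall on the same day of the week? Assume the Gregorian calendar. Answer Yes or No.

Yes

From Oct 20, 1887 to Jun 11, 1891 is 1330 days.
1330 mod 7 = 0, so they are the same weekday.
(Oct 20, 1887 is a Thursday; Jun 11, 1891 is a Thursday.)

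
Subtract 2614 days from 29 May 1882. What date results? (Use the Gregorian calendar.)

April 2, 1875

−365 (one year) → May 29, 1881 (2249 left).
−365 (one year) → May 29, 1880 (1884 left).
−366 (one year; includes Feb 29, 1880) → May 29, 1879 (1518 left).
−365 (one year) → May 29, 1878 (1153 left).
−365 (one year) → May 29, 1877 (788 left).
−365 (one year) → May 29, 1876 (423 left).
−366 (one year; includes Feb 29, 1876) → May 29, 1875 (57 left).
−29 → Apr 30, 1875 (end of Apr, 30 days; 28 left).
−28 → Apr 2, 1875.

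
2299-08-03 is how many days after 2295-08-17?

1447

Aug 17, 2295 → Aug 17, 2296: 366 days (Feb 29, 2296 is in that span).
Aug 17, 2296 → Aug 17, 2297: 365 days.
Aug 17, 2297 → Aug 17, 2298: 365 days.
Aug 17, 2298 → Sep 17, 2298: 31 days (August has 31).
Sep 17, 2298 → Oct 17, 2298: 30 days (September has 30).
Oct 17, 2298 → Nov 17, 2298: 31 days (October has 31).
Nov 17, 2298 → Dec 17, 2298: 30 days (November has 30).
Dec 17, 2298 → Jan 17, 2299: 31 days (December has 31).
Jan 17, 2299 → Feb 17, 2299: 31 days (January has 31).
Feb 17, 2299 → Mar 17, 2299: 28 days (February has 28).
Mar 17, 2299 → Apr 17, 2299: 31 days (March has 31).
Apr 17, 2299 → May 17, 2299: 30 days (April has 30).
May 17, 2299 → Jun 17, 2299: 31 days (May has 31).
Jun 17, 2299 → Jul 17, 2299: 30 days (June has 30).
Jul 17, 2299 → Aug 3, 2299: 17 days.
Total: 1447 days.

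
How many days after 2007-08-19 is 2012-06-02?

1749

Aug 19, 2007 → Aug 19, 2008: 366 days (Feb 29, 2008 is in that span).
Aug 19, 2008 → Aug 19, 2009: 365 days.
Aug 19, 2009 → Aug 19, 2010: 365 days.
Aug 19, 2010 → Aug 19, 2011: 365 days.
Aug 19, 2011 → Sep 19, 2011: 31 days (August has 31).
Sep 19, 2011 → Oct 19, 2011: 30 days (September has 30).
Oct 19, 2011 → Nov 19, 2011: 31 days (October has 31).
Nov 19, 2011 → Dec 19, 2011: 30 days (November has 30).
Dec 19, 2011 → Jan 19, 2012: 31 days (December has 31).
Jan 19, 2012 → Feb 19, 2012: 31 days (January has 31).
Feb 19, 2012 → Mar 19, 2012: 29 days (February has 29).
Mar 19, 2012 → Apr 19, 2012: 31 days (March has 31).
Apr 19, 2012 → May 19, 2012: 30 days (April has 30).
May 19, 2012 → Jun 2, 2012: 14 days.
Total: 1749 days.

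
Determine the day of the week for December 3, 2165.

Doomsday rule: the anchor day for the 2100s is Sunday. For year 65: 65÷12 = 5 r 5, and 5÷4 = 1, so 5+5+1 = 11.
Sunday + 11 ≡ Thursday — that's 2165's doomsday.
In December the doomsday date is Dec 12.
Dec 3 is 9 days before Dec 12; 9 mod 7 = 2, so Thursday − 2 = Tuesday.

Tuesday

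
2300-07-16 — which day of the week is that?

Monday

Doomsday rule: the anchor day for the 2300s is Wednesday. For year 00: 0÷12 = 0 r 0, and 0÷4 = 0, so 0+0+0 = 0.
Wednesday + 0 ≡ Wednesday — that's 2300's doomsday.
In July the doomsday date is Jul 11.
Jul 16 is 5 days after Jul 11; 5 mod 7 = 5, so Wednesday + 5 = Monday.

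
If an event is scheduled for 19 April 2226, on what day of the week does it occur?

January 1, 2226 is a Sunday.
Jan 1, 2226 → Feb 1, 2226: 31 days (January has 31).
Feb 1, 2226 → Mar 1, 2226: 28 days (February has 28).
Mar 1, 2226 → Apr 1, 2226: 31 days (March has 31).
Apr 1, 2226 → Apr 19, 2226: 18 days.
Total: 108 days.
108 mod 7 = 3, so Sunday + 3 = Wednesday.

Wednesday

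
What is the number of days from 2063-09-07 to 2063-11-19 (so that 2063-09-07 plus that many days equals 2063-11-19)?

73

Sep 7, 2063 → Oct 7, 2063: 30 days (September has 30).
Oct 7, 2063 → Nov 7, 2063: 31 days (October has 31).
Nov 7, 2063 → Nov 19, 2063: 12 days.
Total: 73 days.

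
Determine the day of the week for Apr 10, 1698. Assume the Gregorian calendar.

Thursday

Doomsday rule: the anchor day for the 1600s is Tuesday. For year 98: 98÷12 = 8 r 2, and 2÷4 = 0, so 8+2+0 = 10.
Tuesday + 10 ≡ Friday — that's 1698's doomsday.
In April the doomsday date is Apr 4.
Apr 10 is 6 days after Apr 4; 6 mod 7 = 6, so Friday + 6 = Thursday.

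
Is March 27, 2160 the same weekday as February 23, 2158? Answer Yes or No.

From Feb 23, 2158 to Mar 27, 2160 is 763 days.
763 mod 7 = 0, so they are the same weekday.
(Feb 23, 2158 is a Thursday; Mar 27, 2160 is a Thursday.)

Yes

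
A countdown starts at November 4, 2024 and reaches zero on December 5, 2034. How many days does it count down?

Nov 4, 2024 → Nov 4, 2025: 365 days.
Nov 4, 2025 → Nov 4, 2026: 365 days.
Nov 4, 2026 → Nov 4, 2027: 365 days.
Nov 4, 2027 → Nov 4, 2028: 366 days (Feb 29, 2028 is in that span).
Nov 4, 2028 → Nov 4, 2029: 365 days.
Nov 4, 2029 → Nov 4, 2030: 365 days.
Nov 4, 2030 → Nov 4, 2031: 365 days.
Nov 4, 2031 → Nov 4, 2032: 366 days (Feb 29, 2032 is in that span).
Nov 4, 2032 → Nov 4, 2033: 365 days.
Nov 4, 2033 → Dec 4, 2033: 30 days (November has 30).
Dec 4, 2033 → Jan 4, 2034: 31 days (December has 31).
Jan 4, 2034 → Feb 4, 2034: 31 days (January has 31).
Feb 4, 2034 → Mar 4, 2034: 28 days (February has 28).
Mar 4, 2034 → Apr 4, 2034: 31 days (March has 31).
Apr 4, 2034 → May 4, 2034: 30 days (April has 30).
May 4, 2034 → Jun 4, 2034: 31 days (May has 31).
Jun 4, 2034 → Jul 4, 2034: 30 days (June has 30).
Jul 4, 2034 → Aug 4, 2034: 31 days (July has 31).
Aug 4, 2034 → Sep 4, 2034: 31 days (August has 31).
Sep 4, 2034 → Oct 4, 2034: 30 days (September has 30).
Oct 4, 2034 → Nov 4, 2034: 31 days (October has 31).
Nov 4, 2034 → Dec 4, 2034: 30 days (November has 30).
Dec 4, 2034 → Dec 5, 2034: 1 days.
Total: 3683 days.

3683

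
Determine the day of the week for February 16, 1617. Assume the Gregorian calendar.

Doomsday rule: the anchor day for the 1600s is Tuesday. For year 17: 17÷12 = 1 r 5, and 5÷4 = 1, so 1+5+1 = 7.
Tuesday + 7 ≡ Tuesday — that's 1617's doomsday.
In February the doomsday date is Feb 28 (1617 is not a leap year).
Feb 16 is 12 days before Feb 28; 12 mod 7 = 5, so Tuesday − 5 = Thursday.

Thursday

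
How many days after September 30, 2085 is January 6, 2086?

98

Sep 30, 2085 → Oct 30, 2085: 30 days (September has 30).
Oct 30, 2085 → Nov 30, 2085: 31 days (October has 31).
Nov 30, 2085 → Dec 30, 2085: 30 days (November has 30).
Dec 30, 2085 → Jan 6, 2086: 7 days.
Total: 98 days.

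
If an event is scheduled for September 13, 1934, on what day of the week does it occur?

Doomsday rule: the anchor day for the 1900s is Wednesday. For year 34: 34÷12 = 2 r 10, and 10÷4 = 2, so 2+10+2 = 14.
Wednesday + 14 ≡ Wednesday — that's 1934's doomsday.
In September the doomsday date is Sep 5.
Sep 13 is 8 days after Sep 5; 8 mod 7 = 1, so Wednesday + 1 = Thursday.

Thursday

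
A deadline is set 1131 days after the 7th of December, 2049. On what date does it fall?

+365 (one year) → Dec 7, 2050 (766 left).
+365 (one year) → Dec 7, 2051 (401 left).
+366 (one year; includes Feb 29, 2052) → Dec 7, 2052 (35 left).
Dec has 31 days: +25 → Jan 1, 2053 (10 left).
+10 → Jan 11, 2053.

January 11, 2053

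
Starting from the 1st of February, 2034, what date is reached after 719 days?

+365 (one year) → Feb 1, 2035 (354 left).
Feb has 28 days: +28 → Mar 1, 2035 (326 left).
Mar has 31 days: +31 → Apr 1, 2035 (295 left).
Apr has 30 days: +30 → May 1, 2035 (265 left).
May has 31 days: +31 → Jun 1, 2035 (234 left).
Jun has 30 days: +30 → Jul 1, 2035 (204 left).
Jul has 31 days: +31 → Aug 1, 2035 (173 left).
Aug has 31 days: +31 → Sep 1, 2035 (142 left).
Sep has 30 days: +30 → Oct 1, 2035 (112 left).
Oct has 31 days: +31 → Nov 1, 2035 (81 left).
Nov has 30 days: +30 → Dec 1, 2035 (51 left).
Dec has 31 days: +31 → Jan 1, 2036 (20 left).
+20 → Jan 21, 2036.

January 21, 2036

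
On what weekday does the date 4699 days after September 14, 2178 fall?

First find the weekday of Sep 14, 2178. Doomsday rule: the anchor day for the 2100s is Sunday. For year 78: 78÷12 = 6 r 6, and 6÷4 = 1, so 6+6+1 = 13.
Sunday + 13 ≡ Saturday — that's 2178's doomsday.
In September the doomsday date is Sep 5.
Sep 14 is 9 days after Sep 5; 9 mod 7 = 2, so Saturday + 2 = Monday.
4699 mod 7 = 2, so 4699 days after a Monday is Monday + 2 = Wednesday.

Wednesday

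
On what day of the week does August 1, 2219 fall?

Sunday

Doomsday rule: the anchor day for the 2200s is Friday. For year 19: 19÷12 = 1 r 7, and 7÷4 = 1, so 1+7+1 = 9.
Friday + 9 ≡ Sunday — that's 2219's doomsday.
In August the doomsday date is Aug 8.
Aug 1 is 7 days before Aug 8; 7 mod 7 = 0, so Sunday − 0 = Sunday.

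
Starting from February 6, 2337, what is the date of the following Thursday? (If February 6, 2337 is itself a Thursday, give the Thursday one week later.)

February 11, 2337

Feb 6, 2337 is a Saturday.
From Saturday to the next Thursday is 5 days.
Feb 6, 2337 + 5 = Feb 11, 2337.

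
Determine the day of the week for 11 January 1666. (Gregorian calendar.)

Doomsday rule: the anchor day for the 1600s is Tuesday. For year 66: 66÷12 = 5 r 6, and 6÷4 = 1, so 5+6+1 = 12.
Tuesday + 12 ≡ Sunday — that's 1666's doomsday.
In January the doomsday date is Jan 3 (1666 is not a leap year).
Jan 11 is 8 days after Jan 3; 8 mod 7 = 1, so Sunday + 1 = Monday.

Monday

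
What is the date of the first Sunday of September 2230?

September 5, 2230

September 1, 2230 is a Wednesday.
The first Sunday is therefore September 5 (4 days later).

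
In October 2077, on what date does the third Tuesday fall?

October 19, 2077

October 1, 2077 is a Friday.
The first Tuesday is therefore October 5 (4 days later).
The third Tuesday is 5 + 2×7 = October 19.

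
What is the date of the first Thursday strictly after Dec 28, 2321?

December 29, 2321

Dec 28, 2321 is a Wednesday.
From Wednesday to the next Thursday is 1 day.
Dec 28, 2321 + 1 = Dec 29, 2321.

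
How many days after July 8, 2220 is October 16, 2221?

465

Jul 8, 2220 → Jul 8, 2221: 365 days.
Jul 8, 2221 → Aug 8, 2221: 31 days (July has 31).
Aug 8, 2221 → Sep 8, 2221: 31 days (August has 31).
Sep 8, 2221 → Oct 8, 2221: 30 days (September has 30).
Oct 8, 2221 → Oct 16, 2221: 8 days.
Total: 465 days.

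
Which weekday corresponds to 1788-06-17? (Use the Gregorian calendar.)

Tuesday

Doomsday rule: the anchor day for the 1700s is Sunday. For year 88: 88÷12 = 7 r 4, and 4÷4 = 1, so 7+4+1 = 12.
Sunday + 12 ≡ Friday — that's 1788's doomsday.
In June the doomsday date is Jun 6.
Jun 17 is 11 days after Jun 6; 11 mod 7 = 4, so Friday + 4 = Tuesday.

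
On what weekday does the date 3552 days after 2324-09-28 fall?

Wednesday

First find the weekday of Sep 28, 2324. Doomsday rule: the anchor day for the 2300s is Wednesday. For year 24: 24÷12 = 2 r 0, and 0÷4 = 0, so 2+0+0 = 2.
Wednesday + 2 ≡ Friday — that's 2324's doomsday.
In September the doomsday date is Sep 5.
Sep 28 is 23 days after Sep 5; 23 mod 7 = 2, so Friday + 2 = Sunday.
3552 mod 7 = 3, so 3552 days after a Sunday is Sunday + 3 = Wednesday.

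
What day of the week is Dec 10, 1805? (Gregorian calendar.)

Tuesday

January 1, 1805 is a Tuesday.
Jan 1, 1805 → Feb 1, 1805: 31 days (January has 31).
Feb 1, 1805 → Mar 1, 1805: 28 days (February has 28).
Mar 1, 1805 → Apr 1, 1805: 31 days (March has 31).
Apr 1, 1805 → May 1, 1805: 30 days (April has 30).
May 1, 1805 → Jun 1, 1805: 31 days (May has 31).
Jun 1, 1805 → Jul 1, 1805: 30 days (June has 30).
Jul 1, 1805 → Aug 1, 1805: 31 days (July has 31).
Aug 1, 1805 → Sep 1, 1805: 31 days (August has 31).
Sep 1, 1805 → Oct 1, 1805: 30 days (September has 30).
Oct 1, 1805 → Nov 1, 1805: 31 days (October has 31).
Nov 1, 1805 → Dec 1, 1805: 30 days (November has 30).
Dec 1, 1805 → Dec 10, 1805: 9 days.
Total: 343 days.
343 mod 7 = 0, so Tuesday + 0 = Tuesday.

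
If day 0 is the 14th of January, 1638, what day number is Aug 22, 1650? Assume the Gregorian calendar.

Jan 14, 1638 → Jan 14, 1639: 365 days.
Jan 14, 1639 → Jan 14, 1640: 365 days.
Jan 14, 1640 → Jan 14, 1641: 366 days (Feb 29, 1640 is in that span).
Jan 14, 1641 → Jan 14, 1642: 365 days.
Jan 14, 1642 → Jan 14, 1643: 365 days.
Jan 14, 1643 → Jan 14, 1644: 365 days.
Jan 14, 1644 → Jan 14, 1645: 366 days (Feb 29, 1644 is in that span).
Jan 14, 1645 → Jan 14, 1646: 365 days.
Jan 14, 1646 → Jan 14, 1647: 365 days.
Jan 14, 1647 → Jan 14, 1648: 365 days.
Jan 14, 1648 → Jan 14, 1649: 366 days (Feb 29, 1648 is in that span).
Jan 14, 1649 → Jan 14, 1650: 365 days.
Jan 14, 1650 → Feb 14, 1650: 31 days (January has 31).
Feb 14, 1650 → Mar 14, 1650: 28 days (February has 28).
Mar 14, 1650 → Apr 14, 1650: 31 days (March has 31).
Apr 14, 1650 → May 14, 1650: 30 days (April has 30).
May 14, 1650 → Jun 14, 1650: 31 days (May has 31).
Jun 14, 1650 → Jul 14, 1650: 30 days (June has 30).
Jul 14, 1650 → Aug 14, 1650: 31 days (July has 31).
Aug 14, 1650 → Aug 22, 1650: 8 days.
Total: 4603 days.

4603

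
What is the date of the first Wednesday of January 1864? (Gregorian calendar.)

January 1, 1864 is a Friday.
The first Wednesday is therefore January 6 (5 days later).

January 6, 1864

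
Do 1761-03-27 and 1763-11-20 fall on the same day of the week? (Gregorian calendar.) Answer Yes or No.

From Mar 27, 1761 to Nov 20, 1763 is 968 days.
968 mod 7 = 2, so they are different weekdays.
(Mar 27, 1761 is a Friday; Nov 20, 1763 is a Sunday.)

No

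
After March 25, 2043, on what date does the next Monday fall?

March 30, 2043

Mar 25, 2043 is a Wednesday.
From Wednesday to the next Monday is 5 days.
Mar 25, 2043 + 5 = Mar 30, 2043.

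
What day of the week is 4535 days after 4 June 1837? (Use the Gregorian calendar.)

First find the weekday of Jun 4, 1837. Doomsday rule: the anchor day for the 1800s is Friday. For year 37: 37÷12 = 3 r 1, and 1÷4 = 0, so 3+1+0 = 4.
Friday + 4 ≡ Tuesday — that's 1837's doomsday.
In June the doomsday date is Jun 6.
Jun 4 is 2 days before Jun 6; 2 mod 7 = 2, so Tuesday − 2 = Sunday.
4535 mod 7 = 6, so 4535 days after a Sunday is Sunday + 6 = Saturday.

Saturday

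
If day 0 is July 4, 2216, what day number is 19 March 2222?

2084

Jul 4, 2216 → Jul 4, 2217: 365 days.
Jul 4, 2217 → Jul 4, 2218: 365 days.
Jul 4, 2218 → Jul 4, 2219: 365 days.
Jul 4, 2219 → Jul 4, 2220: 366 days (Feb 29, 2220 is in that span).
Jul 4, 2220 → Jul 4, 2221: 365 days.
Jul 4, 2221 → Aug 4, 2221: 31 days (July has 31).
Aug 4, 2221 → Sep 4, 2221: 31 days (August has 31).
Sep 4, 2221 → Oct 4, 2221: 30 days (September has 30).
Oct 4, 2221 → Nov 4, 2221: 31 days (October has 31).
Nov 4, 2221 → Dec 4, 2221: 30 days (November has 30).
Dec 4, 2221 → Jan 4, 2222: 31 days (December has 31).
Jan 4, 2222 → Feb 4, 2222: 31 days (January has 31).
Feb 4, 2222 → Mar 4, 2222: 28 days (February has 28).
Mar 4, 2222 → Mar 19, 2222: 15 days.
Total: 2084 days.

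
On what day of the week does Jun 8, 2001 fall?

Friday

January 1, 2001 is a Monday.
Jan 1, 2001 → Feb 1, 2001: 31 days (January has 31).
Feb 1, 2001 → Mar 1, 2001: 28 days (February has 28).
Mar 1, 2001 → Apr 1, 2001: 31 days (March has 31).
Apr 1, 2001 → May 1, 2001: 30 days (April has 30).
May 1, 2001 → Jun 1, 2001: 31 days (May has 31).
Jun 1, 2001 → Jun 8, 2001: 7 days.
Total: 158 days.
158 mod 7 = 4, so Monday + 4 = Friday.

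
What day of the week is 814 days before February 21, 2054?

Thursday

Feb 21, 2054 is a Saturday.
814 mod 7 = 2, so 814 days before a Saturday is Saturday − 2 = Thursday.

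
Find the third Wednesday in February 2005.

February 1, 2005 is a Tuesday.
The first Wednesday is therefore February 2 (1 days later).
The third Wednesday is 2 + 2×7 = February 16.

February 16, 2005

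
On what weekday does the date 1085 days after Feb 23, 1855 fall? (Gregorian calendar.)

First find the weekday of Feb 23, 1855. Doomsday rule: the anchor day for the 1800s is Friday. For year 55: 55÷12 = 4 r 7, and 7÷4 = 1, so 4+7+1 = 12.
Friday + 12 ≡ Wednesday — that's 1855's doomsday.
In February the doomsday date is Feb 28 (1855 is not a leap year).
Feb 23 is 5 days before Feb 28; 5 mod 7 = 5, so Wednesday − 5 = Friday.
1085 mod 7 = 0, so 1085 days after a Friday is Friday + 0 = Friday.

Friday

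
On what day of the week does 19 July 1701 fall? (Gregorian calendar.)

Tuesday

Doomsday rule: the anchor day for the 1700s is Sunday. For year 01: 1÷12 = 0 r 1, and 1÷4 = 0, so 0+1+0 = 1.
Sunday + 1 ≡ Monday — that's 1701's doomsday.
In July the doomsday date is Jul 11.
Jul 19 is 8 days after Jul 11; 8 mod 7 = 1, so Monday + 1 = Tuesday.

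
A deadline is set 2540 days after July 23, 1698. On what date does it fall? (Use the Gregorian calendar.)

July 7, 1705

+365 (one year) → Jul 23, 1699 (2175 left).
+365 (one year) → Jul 23, 1700 (1810 left).
+365 (one year) → Jul 23, 1701 (1445 left).
+365 (one year) → Jul 23, 1702 (1080 left).
+365 (one year) → Jul 23, 1703 (715 left).
+366 (one year; includes Feb 29, 1704) → Jul 23, 1704 (349 left).
Jul has 31 days: +9 → Aug 1, 1704 (340 left).
Aug has 31 days: +31 → Sep 1, 1704 (309 left).
Sep has 30 days: +30 → Oct 1, 1704 (279 left).
Oct has 31 days: +31 → Nov 1, 1704 (248 left).
Nov has 30 days: +30 → Dec 1, 1704 (218 left).
Dec has 31 days: +31 → Jan 1, 1705 (187 left).
Jan has 31 days: +31 → Feb 1, 1705 (156 left).
Feb has 28 days: +28 → Mar 1, 1705 (128 left).
Mar has 31 days: +31 → Apr 1, 1705 (97 left).
Apr has 30 days: +30 → May 1, 1705 (67 left).
May has 31 days: +31 → Jun 1, 1705 (36 left).
Jun has 30 days: +30 → Jul 1, 1705 (6 left).
+6 → Jul 7, 1705.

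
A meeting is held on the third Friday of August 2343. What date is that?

August 20, 2343

August 1, 2343 is a Sunday.
The first Friday is therefore August 6 (5 days later).
The third Friday is 6 + 2×7 = August 20.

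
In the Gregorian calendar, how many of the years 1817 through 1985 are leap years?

41

Multiples of 4 in [1817,1985]: 42.
Of those, multiples of 100: 1 (not leap unless ÷400).
Multiples of 400: 0.
Leap years = 42 − 1 + 0 = 41.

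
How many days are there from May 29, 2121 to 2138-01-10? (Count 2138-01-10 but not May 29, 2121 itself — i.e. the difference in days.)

6070

May 29, 2121 → May 29, 2122: 365 days.
May 29, 2122 → May 29, 2123: 365 days.
May 29, 2123 → May 29, 2124: 366 days (Feb 29, 2124 is in that span).
May 29, 2124 → May 29, 2125: 365 days.
May 29, 2125 → May 29, 2126: 365 days.
May 29, 2126 → May 29, 2127: 365 days.
May 29, 2127 → May 29, 2128: 366 days (Feb 29, 2128 is in that span).
May 29, 2128 → May 29, 2129: 365 days.
May 29, 2129 → May 29, 2130: 365 days.
May 29, 2130 → May 29, 2131: 365 days.
May 29, 2131 → May 29, 2132: 366 days (Feb 29, 2132 is in that span).
May 29, 2132 → May 29, 2133: 365 days.
May 29, 2133 → May 29, 2134: 365 days.
May 29, 2134 → May 29, 2135: 365 days.
May 29, 2135 → May 29, 2136: 366 days (Feb 29, 2136 is in that span).
May 29, 2136 → May 29, 2137: 365 days.
May 29, 2137 → Jun 29, 2137: 31 days (May has 31).
Jun 29, 2137 → Jul 29, 2137: 30 days (June has 30).
Jul 29, 2137 → Aug 29, 2137: 31 days (July has 31).
Aug 29, 2137 → Sep 29, 2137: 31 days (August has 31).
Sep 29, 2137 → Oct 29, 2137: 30 days (September has 30).
Oct 29, 2137 → Nov 29, 2137: 31 days (October has 31).
Nov 29, 2137 → Dec 29, 2137: 30 days (November has 30).
Dec 29, 2137 → Jan 10, 2138: 12 days.
Total: 6070 days.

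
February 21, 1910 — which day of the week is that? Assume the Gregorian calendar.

Doomsday rule: the anchor day for the 1900s is Wednesday. For year 10: 10÷12 = 0 r 10, and 10÷4 = 2, so 0+10+2 = 12.
Wednesday + 12 ≡ Monday — that's 1910's doomsday.
In February the doomsday date is Feb 28 (1910 is not a leap year).
Feb 21 is 7 days before Feb 28; 7 mod 7 = 0, so Monday − 0 = Monday.

Monday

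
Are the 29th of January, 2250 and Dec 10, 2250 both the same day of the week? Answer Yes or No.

Yes

From Jan 29, 2250 to Dec 10, 2250 is 315 days.
315 mod 7 = 0, so they are the same weekday.
(Jan 29, 2250 is a Tuesday; Dec 10, 2250 is a Tuesday.)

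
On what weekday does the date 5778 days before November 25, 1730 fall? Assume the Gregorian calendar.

Wednesday

First find the weekday of Nov 25, 1730. Doomsday rule: the anchor day for the 1700s is Sunday. For year 30: 30÷12 = 2 r 6, and 6÷4 = 1, so 2+6+1 = 9.
Sunday + 9 ≡ Tuesday — that's 1730's doomsday.
In November the doomsday date is Nov 7.
Nov 25 is 18 days after Nov 7; 18 mod 7 = 4, so Tuesday + 4 = Saturday.
5778 mod 7 = 3, so 5778 days before a Saturday is Saturday − 3 = Wednesday.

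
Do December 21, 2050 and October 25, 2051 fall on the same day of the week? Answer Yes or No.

From Dec 21, 2050 to Oct 25, 2051 is 308 days.
308 mod 7 = 0, so they are the same weekday.
(Dec 21, 2050 is a Wednesday; Oct 25, 2051 is a Wednesday.)

Yes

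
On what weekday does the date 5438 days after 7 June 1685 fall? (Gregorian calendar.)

Jun 7, 1685 is a Thursday.
5438 mod 7 = 6, so 5438 days after a Thursday is Thursday + 6 = Wednesday.

Wednesday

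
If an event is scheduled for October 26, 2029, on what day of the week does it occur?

Friday

January 1, 2029 is a Monday.
Jan 1, 2029 → Feb 1, 2029: 31 days (January has 31).
Feb 1, 2029 → Mar 1, 2029: 28 days (February has 28).
Mar 1, 2029 → Apr 1, 2029: 31 days (March has 31).
Apr 1, 2029 → May 1, 2029: 30 days (April has 30).
May 1, 2029 → Jun 1, 2029: 31 days (May has 31).
Jun 1, 2029 → Jul 1, 2029: 30 days (June has 30).
Jul 1, 2029 → Aug 1, 2029: 31 days (July has 31).
Aug 1, 2029 → Sep 1, 2029: 31 days (August has 31).
Sep 1, 2029 → Oct 1, 2029: 30 days (September has 30).
Oct 1, 2029 → Oct 26, 2029: 25 days.
Total: 298 days.
298 mod 7 = 4, so Monday + 4 = Friday.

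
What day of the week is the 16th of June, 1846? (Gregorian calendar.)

Doomsday rule: the anchor day for the 1800s is Friday. For year 46: 46÷12 = 3 r 10, and 10÷4 = 2, so 3+10+2 = 15.
Friday + 15 ≡ Saturday — that's 1846's doomsday.
In June the doomsday date is Jun 6.
Jun 16 is 10 days after Jun 6; 10 mod 7 = 3, so Saturday + 3 = Tuesday.

Tuesday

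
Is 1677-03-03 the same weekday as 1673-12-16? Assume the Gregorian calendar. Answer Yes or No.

No

From Dec 16, 1673 to Mar 3, 1677 is 1173 days.
1173 mod 7 = 4, so they are different weekdays.
(Dec 16, 1673 is a Saturday; Mar 3, 1677 is a Wednesday.)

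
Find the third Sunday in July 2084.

July 16, 2084

July 1, 2084 is a Saturday.
The first Sunday is therefore July 2 (1 days later).
The third Sunday is 2 + 2×7 = July 16.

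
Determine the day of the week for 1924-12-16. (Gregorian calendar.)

Doomsday rule: the anchor day for the 1900s is Wednesday. For year 24: 24÷12 = 2 r 0, and 0÷4 = 0, so 2+0+0 = 2.
Wednesday + 2 ≡ Friday — that's 1924's doomsday.
In December the doomsday date is Dec 12.
Dec 16 is 4 days after Dec 12; 4 mod 7 = 4, so Friday + 4 = Tuesday.

Tuesday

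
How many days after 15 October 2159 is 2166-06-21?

2441

Oct 15, 2159 → Oct 15, 2160: 366 days (Feb 29, 2160 is in that span).
Oct 15, 2160 → Oct 15, 2161: 365 days.
Oct 15, 2161 → Oct 15, 2162: 365 days.
Oct 15, 2162 → Oct 15, 2163: 365 days.
Oct 15, 2163 → Oct 15, 2164: 366 days (Feb 29, 2164 is in that span).
Oct 15, 2164 → Oct 15, 2165: 365 days.
Oct 15, 2165 → Nov 15, 2165: 31 days (October has 31).
Nov 15, 2165 → Dec 15, 2165: 30 days (November has 30).
Dec 15, 2165 → Jan 15, 2166: 31 days (December has 31).
Jan 15, 2166 → Feb 15, 2166: 31 days (January has 31).
Feb 15, 2166 → Mar 15, 2166: 28 days (February has 28).
Mar 15, 2166 → Apr 15, 2166: 31 days (March has 31).
Apr 15, 2166 → May 15, 2166: 30 days (April has 30).
May 15, 2166 → Jun 15, 2166: 31 days (May has 31).
Jun 15, 2166 → Jun 21, 2166: 6 days.
Total: 2441 days.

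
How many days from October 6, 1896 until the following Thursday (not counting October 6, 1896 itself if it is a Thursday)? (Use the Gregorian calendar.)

Oct 6, 1896 is a Tuesday.
From Tuesday to the next Thursday is 2 days.

2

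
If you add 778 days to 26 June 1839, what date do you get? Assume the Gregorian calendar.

August 12, 1841

+366 (one year; includes Feb 29, 1840) → Jun 26, 1840 (412 left).
+365 (one year) → Jun 26, 1841 (47 left).
Jun has 30 days: +5 → Jul 1, 1841 (42 left).
Jul has 31 days: +31 → Aug 1, 1841 (11 left).
+11 → Aug 12, 1841.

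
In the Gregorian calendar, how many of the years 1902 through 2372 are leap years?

Multiples of 4 in [1902,2372]: 118.
Of those, multiples of 100: 4 (not leap unless ÷400).
Multiples of 400: 1.
Leap years = 118 − 4 + 1 = 115.

115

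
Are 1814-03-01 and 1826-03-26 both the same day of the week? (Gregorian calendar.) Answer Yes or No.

No

From Mar 1, 1814 to Mar 26, 1826 is 4408 days.
4408 mod 7 = 5, so they are different weekdays.
(Mar 1, 1814 is a Tuesday; Mar 26, 1826 is a Sunday.)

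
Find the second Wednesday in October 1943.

October 13, 1943

October 1, 1943 is a Friday.
The first Wednesday is therefore October 6 (5 days later).
The second Wednesday is 6 + 1×7 = October 13.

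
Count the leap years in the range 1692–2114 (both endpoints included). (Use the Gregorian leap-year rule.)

Multiples of 4 in [1692,2114]: 106.
Of those, multiples of 100: 5 (not leap unless ÷400).
Multiples of 400: 1.
Leap years = 106 − 5 + 1 = 102.

102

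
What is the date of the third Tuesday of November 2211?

November 19, 2211

November 1, 2211 is a Friday.
The first Tuesday is therefore November 5 (4 days later).
The third Tuesday is 5 + 2×7 = November 19.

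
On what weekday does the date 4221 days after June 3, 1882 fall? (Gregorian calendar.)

Saturday

First find the weekday of Jun 3, 1882. Doomsday rule: the anchor day for the 1800s is Friday. For year 82: 82÷12 = 6 r 10, and 10÷4 = 2, so 6+10+2 = 18.
Friday + 18 ≡ Tuesday — that's 1882's doomsday.
In June the doomsday date is Jun 6.
Jun 3 is 3 days before Jun 6; 3 mod 7 = 3, so Tuesday − 3 = Saturday.
4221 mod 7 = 0, so 4221 days after a Saturday is Saturday + 0 = Saturday.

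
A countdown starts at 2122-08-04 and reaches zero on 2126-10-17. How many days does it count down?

1535

Aug 4, 2122 → Aug 4, 2123: 365 days.
Aug 4, 2123 → Aug 4, 2124: 366 days (Feb 29, 2124 is in that span).
Aug 4, 2124 → Aug 4, 2125: 365 days.
Aug 4, 2125 → Aug 4, 2126: 365 days.
Aug 4, 2126 → Sep 4, 2126: 31 days (August has 31).
Sep 4, 2126 → Oct 4, 2126: 30 days (September has 30).
Oct 4, 2126 → Oct 17, 2126: 13 days.
Total: 1535 days.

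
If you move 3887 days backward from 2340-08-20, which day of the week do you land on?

First find the weekday of Aug 20, 2340. Doomsday rule: the anchor day for the 2300s is Wednesday. For year 40: 40÷12 = 3 r 4, and 4÷4 = 1, so 3+4+1 = 8.
Wednesday + 8 ≡ Thursday — that's 2340's doomsday.
In August the doomsday date is Aug 8.
Aug 20 is 12 days after Aug 8; 12 mod 7 = 5, so Thursday + 5 = Tuesday.
3887 mod 7 = 2, so 3887 days before a Tuesday is Tuesday − 2 = Sunday.

Sunday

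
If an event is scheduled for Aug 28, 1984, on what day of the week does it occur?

Tuesday

Doomsday rule: the anchor day for the 1900s is Wednesday. For year 84: 84÷12 = 7 r 0, and 0÷4 = 0, so 7+0+0 = 7.
Wednesday + 7 ≡ Wednesday — that's 1984's doomsday.
In August the doomsday date is Aug 8.
Aug 28 is 20 days after Aug 8; 20 mod 7 = 6, so Wednesday + 6 = Tuesday.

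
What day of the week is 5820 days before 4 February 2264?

Feb 4, 2264 is a Thursday.
5820 mod 7 = 3, so 5820 days before a Thursday is Thursday − 3 = Monday.

Monday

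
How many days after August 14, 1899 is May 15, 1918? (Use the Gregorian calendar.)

Aug 14, 1899 → Aug 14, 1900: 365 days.
Aug 14, 1900 → Aug 14, 1901: 365 days.
Aug 14, 1901 → Aug 14, 1902: 365 days.
Aug 14, 1902 → Aug 14, 1903: 365 days.
Aug 14, 1903 → Aug 14, 1904: 366 days (Feb 29, 1904 is in that span).
Aug 14, 1904 → Aug 14, 1905: 365 days.
Aug 14, 1905 → Aug 14, 1906: 365 days.
Aug 14, 1906 → Aug 14, 1907: 365 days.
Aug 14, 1907 → Aug 14, 1908: 366 days (Feb 29, 1908 is in that span).
Aug 14, 1908 → Aug 14, 1909: 365 days.
Aug 14, 1909 → Aug 14, 1910: 365 days.
Aug 14, 1910 → Aug 14, 1911: 365 days.
Aug 14, 1911 → Aug 14, 1912: 366 days (Feb 29, 1912 is in that span).
Aug 14, 1912 → Aug 14, 1913: 365 days.
Aug 14, 1913 → Aug 14, 1914: 365 days.
Aug 14, 1914 → Aug 14, 1915: 365 days.
Aug 14, 1915 → Aug 14, 1916: 366 days (Feb 29, 1916 is in that span).
Aug 14, 1916 → Aug 14, 1917: 365 days.
Aug 14, 1917 → Sep 14, 1917: 31 days (August has 31).
Sep 14, 1917 → Oct 14, 1917: 30 days (September has 30).
Oct 14, 1917 → Nov 14, 1917: 31 days (October has 31).
Nov 14, 1917 → Dec 14, 1917: 30 days (November has 30).
Dec 14, 1917 → Jan 14, 1918: 31 days (December has 31).
Jan 14, 1918 → Feb 14, 1918: 31 days (January has 31).
Feb 14, 1918 → Mar 14, 1918: 28 days (February has 28).
Mar 14, 1918 → Apr 14, 1918: 31 days (March has 31).
Apr 14, 1918 → May 14, 1918: 30 days (April has 30).
May 14, 1918 → May 15, 1918: 1 days.
Total: 6848 days.

6848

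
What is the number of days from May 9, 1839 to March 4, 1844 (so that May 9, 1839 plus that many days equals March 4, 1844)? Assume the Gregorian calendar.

May 9, 1839 → May 9, 1840: 366 days (Feb 29, 1840 is in that span).
May 9, 1840 → May 9, 1841: 365 days.
May 9, 1841 → May 9, 1842: 365 days.
May 9, 1842 → May 9, 1843: 365 days.
May 9, 1843 → Jun 9, 1843: 31 days (May has 31).
Jun 9, 1843 → Jul 9, 1843: 30 days (June has 30).
Jul 9, 1843 → Aug 9, 1843: 31 days (July has 31).
Aug 9, 1843 → Sep 9, 1843: 31 days (August has 31).
Sep 9, 1843 → Oct 9, 1843: 30 days (September has 30).
Oct 9, 1843 → Nov 9, 1843: 31 days (October has 31).
Nov 9, 1843 → Dec 9, 1843: 30 days (November has 30).
Dec 9, 1843 → Jan 9, 1844: 31 days (December has 31).
Jan 9, 1844 → Feb 9, 1844: 31 days (January has 31).
Feb 9, 1844 → Mar 4, 1844: 24 days.
Total: 1761 days.

1761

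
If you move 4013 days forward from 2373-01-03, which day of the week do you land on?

First find the weekday of Jan 3, 2373. Doomsday rule: the anchor day for the 2300s is Wednesday. For year 73: 73÷12 = 6 r 1, and 1÷4 = 0, so 6+1+0 = 7.
Wednesday + 7 ≡ Wednesday — that's 2373's doomsday.
In January the doomsday date is Jan 3 (2373 is not a leap year).
Jan 3 is the doomsday itself: Wednesday.
4013 mod 7 = 2, so 4013 days after a Wednesday is Wednesday + 2 = Friday.

Friday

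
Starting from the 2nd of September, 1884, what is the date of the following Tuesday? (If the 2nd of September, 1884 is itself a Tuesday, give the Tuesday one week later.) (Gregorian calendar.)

Sep 2, 1884 is a Tuesday.
From Tuesday to the next Tuesday is 7 days.
Sep 2, 1884 + 7 = Sep 9, 1884.

September 9, 1884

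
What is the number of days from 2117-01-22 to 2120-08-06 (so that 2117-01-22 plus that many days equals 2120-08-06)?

Jan 22, 2117 → Jan 22, 2118: 365 days.
Jan 22, 2118 → Jan 22, 2119: 365 days.
Jan 22, 2119 → Jan 22, 2120: 365 days.
Jan 22, 2120 → Feb 22, 2120: 31 days (January has 31).
Feb 22, 2120 → Mar 22, 2120: 29 days (February has 29).
Mar 22, 2120 → Apr 22, 2120: 31 days (March has 31).
Apr 22, 2120 → May 22, 2120: 30 days (April has 30).
May 22, 2120 → Jun 22, 2120: 31 days (May has 31).
Jun 22, 2120 → Jul 22, 2120: 30 days (June has 30).
Jul 22, 2120 → Aug 6, 2120: 15 days.
Total: 1292 days.

1292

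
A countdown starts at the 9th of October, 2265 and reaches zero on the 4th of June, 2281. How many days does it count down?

Oct 9, 2265 → Oct 9, 2266: 365 days.
Oct 9, 2266 → Oct 9, 2267: 365 days.
Oct 9, 2267 → Oct 9, 2268: 366 days (Feb 29, 2268 is in that span).
Oct 9, 2268 → Oct 9, 2269: 365 days.
Oct 9, 2269 → Oct 9, 2270: 365 days.
Oct 9, 2270 → Oct 9, 2271: 365 days.
Oct 9, 2271 → Oct 9, 2272: 366 days (Feb 29, 2272 is in that span).
Oct 9, 2272 → Oct 9, 2273: 365 days.
Oct 9, 2273 → Oct 9, 2274: 365 days.
Oct 9, 2274 → Oct 9, 2275: 365 days.
Oct 9, 2275 → Oct 9, 2276: 366 days (Feb 29, 2276 is in that span).
Oct 9, 2276 → Oct 9, 2277: 365 days.
Oct 9, 2277 → Oct 9, 2278: 365 days.
Oct 9, 2278 → Oct 9, 2279: 365 days.
Oct 9, 2279 → Oct 9, 2280: 366 days (Feb 29, 2280 is in that span).
Oct 9, 2280 → Nov 9, 2280: 31 days (October has 31).
Nov 9, 2280 → Dec 9, 2280: 30 days (November has 30).
Dec 9, 2280 → Jan 9, 2281: 31 days (December has 31).
Jan 9, 2281 → Feb 9, 2281: 31 days (January has 31).
Feb 9, 2281 → Mar 9, 2281: 28 days (February has 28).
Mar 9, 2281 → Apr 9, 2281: 31 days (March has 31).
Apr 9, 2281 → May 9, 2281: 30 days (April has 30).
May 9, 2281 → Jun 4, 2281: 26 days.
Total: 5717 days.

5717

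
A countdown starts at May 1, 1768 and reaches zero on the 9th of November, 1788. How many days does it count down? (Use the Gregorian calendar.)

May 1, 1768 → May 1, 1769: 365 days.
May 1, 1769 → May 1, 1770: 365 days.
May 1, 1770 → May 1, 1771: 365 days.
May 1, 1771 → May 1, 1772: 366 days (Feb 29, 1772 is in that span).
May 1, 1772 → May 1, 1773: 365 days.
May 1, 1773 → May 1, 1774: 365 days.
May 1, 1774 → May 1, 1775: 365 days.
May 1, 1775 → May 1, 1776: 366 days (Feb 29, 1776 is in that span).
May 1, 1776 → May 1, 1777: 365 days.
May 1, 1777 → May 1, 1778: 365 days.
May 1, 1778 → May 1, 1779: 365 days.
May 1, 1779 → May 1, 1780: 366 days (Feb 29, 1780 is in that span).
May 1, 1780 → May 1, 1781: 365 days.
May 1, 1781 → May 1, 1782: 365 days.
May 1, 1782 → May 1, 1783: 365 days.
May 1, 1783 → May 1, 1784: 366 days (Feb 29, 1784 is in that span).
May 1, 1784 → May 1, 1785: 365 days.
May 1, 1785 → May 1, 1786: 365 days.
May 1, 1786 → May 1, 1787: 365 days.
May 1, 1787 → May 1, 1788: 366 days (Feb 29, 1788 is in that span).
May 1, 1788 → Jun 1, 1788: 31 days (May has 31).
Jun 1, 1788 → Jul 1, 1788: 30 days (June has 30).
Jul 1, 1788 → Aug 1, 1788: 31 days (July has 31).
Aug 1, 1788 → Sep 1, 1788: 31 days (August has 31).
Sep 1, 1788 → Oct 1, 1788: 30 days (September has 30).
Oct 1, 1788 → Nov 1, 1788: 31 days (October has 31).
Nov 1, 1788 → Nov 9, 1788: 8 days.
Total: 7497 days.

7497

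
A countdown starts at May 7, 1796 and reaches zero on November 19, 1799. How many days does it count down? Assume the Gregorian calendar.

1291

May 7, 1796 → May 7, 1797: 365 days.
May 7, 1797 → May 7, 1798: 365 days.
May 7, 1798 → May 7, 1799: 365 days.
May 7, 1799 → Jun 7, 1799: 31 days (May has 31).
Jun 7, 1799 → Jul 7, 1799: 30 days (June has 30).
Jul 7, 1799 → Aug 7, 1799: 31 days (July has 31).
Aug 7, 1799 → Sep 7, 1799: 31 days (August has 31).
Sep 7, 1799 → Oct 7, 1799: 30 days (September has 30).
Oct 7, 1799 → Nov 7, 1799: 31 days (October has 31).
Nov 7, 1799 → Nov 19, 1799: 12 days.
Total: 1291 days.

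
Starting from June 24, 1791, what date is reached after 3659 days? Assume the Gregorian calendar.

July 1, 1801

+366 (one year; includes Feb 29, 1792) → Jun 24, 1792 (3293 left).
+365 (one year) → Jun 24, 1793 (2928 left).
+365 (one year) → Jun 24, 1794 (2563 left).
+365 (one year) → Jun 24, 1795 (2198 left).
+366 (one year; includes Feb 29, 1796) → Jun 24, 1796 (1832 left).
+365 (one year) → Jun 24, 1797 (1467 left).
+365 (one year) → Jun 24, 1798 (1102 left).
+365 (one year) → Jun 24, 1799 (737 left).
+365 (one year) → Jun 24, 1800 (372 left).
Jun has 30 days: +7 → Jul 1, 1800 (365 left).
Jul has 31 days: +31 → Aug 1, 1800 (334 left).
Aug has 31 days: +31 → Sep 1, 1800 (303 left).
Sep has 30 days: +30 → Oct 1, 1800 (273 left).
Oct has 31 days: +31 → Nov 1, 1800 (242 left).
Nov has 30 days: +30 → Dec 1, 1800 (212 left).
Dec has 31 days: +31 → Jan 1, 1801 (181 left).
Jan has 31 days: +31 → Feb 1, 1801 (150 left).
Feb has 28 days: +28 → Mar 1, 1801 (122 left).
Mar has 31 days: +31 → Apr 1, 1801 (91 left).
Apr has 30 days: +30 → May 1, 1801 (61 left).
May has 31 days: +31 → Jun 1, 1801 (30 left).
Jun has 30 days: +30 → Jul 1, 1801 (0 left).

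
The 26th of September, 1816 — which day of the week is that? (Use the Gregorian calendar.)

Thursday

Doomsday rule: the anchor day for the 1800s is Friday. For year 16: 16÷12 = 1 r 4, and 4÷4 = 1, so 1+4+1 = 6.
Friday + 6 ≡ Thursday — that's 1816's doomsday.
In September the doomsday date is Sep 5.
Sep 26 is 21 days after Sep 5; 21 mod 7 = 0, so Thursday + 0 = Thursday.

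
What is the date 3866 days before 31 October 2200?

March 31, 2190

−365 (one year) → Oct 31, 2199 (3501 left).
−365 (one year) → Oct 31, 2198 (3136 left).
−365 (one year) → Oct 31, 2197 (2771 left).
−365 (one year) → Oct 31, 2196 (2406 left).
−366 (one year; includes Feb 29, 2196) → Oct 31, 2195 (2040 left).
−365 (one year) → Oct 31, 2194 (1675 left).
−365 (one year) → Oct 31, 2193 (1310 left).
−365 (one year) → Oct 31, 2192 (945 left).
−366 (one year; includes Feb 29, 2192) → Oct 31, 2191 (579 left).
−365 (one year) → Oct 31, 2190 (214 left).
−31 → Sep 30, 2190 (end of Sep, 30 days; 183 left).
−30 → Aug 31, 2190 (end of Aug, 31 days; 153 left).
−31 → Jul 31, 2190 (end of Jul, 31 days; 122 left).
−31 → Jun 30, 2190 (end of Jun, 30 days; 91 left).
−30 → May 31, 2190 (end of May, 31 days; 61 left).
−31 → Apr 30, 2190 (end of Apr, 30 days; 30 left).
−30 → Mar 31, 2190 (end of Mar, 31 days; 0 left).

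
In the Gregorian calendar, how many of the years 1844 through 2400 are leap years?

Multiples of 4 in [1844,2400]: 140.
Of those, multiples of 100: 6 (not leap unless ÷400).
Multiples of 400: 2.
Leap years = 140 − 6 + 2 = 136.

136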